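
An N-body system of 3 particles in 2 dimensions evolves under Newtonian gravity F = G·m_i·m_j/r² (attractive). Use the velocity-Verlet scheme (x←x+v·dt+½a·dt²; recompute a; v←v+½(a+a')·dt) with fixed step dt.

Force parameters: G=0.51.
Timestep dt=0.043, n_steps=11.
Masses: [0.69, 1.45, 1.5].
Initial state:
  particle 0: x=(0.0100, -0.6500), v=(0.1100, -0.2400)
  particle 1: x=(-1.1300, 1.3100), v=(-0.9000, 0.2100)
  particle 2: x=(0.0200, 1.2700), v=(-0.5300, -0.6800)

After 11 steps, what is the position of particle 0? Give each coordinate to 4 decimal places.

(0.0529, -0.7263)

step 0: x0=(0.0100, -0.6500) x1=(-1.1300, 1.3100) x2=(0.0200, 1.2700)
step 1: x0=(0.0147, -0.6600) x1=(-1.1681, 1.3190) x2=(-0.0033, 1.2407)
step 2: x0=(0.0192, -0.6694) x1=(-1.2052, 1.3277) x2=(-0.0276, 1.2113)
step 3: x0=(0.0236, -0.6782) x1=(-1.2411, 1.3363) x2=(-0.0529, 1.1818)
step 4: x0=(0.0278, -0.6864) x1=(-1.2761, 1.3447) x2=(-0.0791, 1.1522)
step 5: x0=(0.0319, -0.6939) x1=(-1.3100, 1.3528) x2=(-0.1062, 1.1226)
step 6: x0=(0.0359, -0.7009) x1=(-1.3429, 1.3606) x2=(-0.1342, 1.0929)
step 7: x0=(0.0396, -0.7072) x1=(-1.3749, 1.3682) x2=(-0.1631, 1.0633)
step 8: x0=(0.0432, -0.7129) x1=(-1.4059, 1.3754) x2=(-0.1927, 1.0336)
step 9: x0=(0.0466, -0.7180) x1=(-1.4361, 1.3824) x2=(-0.2232, 1.0040)
step 10: x0=(0.0499, -0.7225) x1=(-1.4653, 1.3889) x2=(-0.2545, 0.9744)
step 11: x0=(0.0529, -0.7263) x1=(-1.4937, 1.3952) x2=(-0.2865, 0.9449)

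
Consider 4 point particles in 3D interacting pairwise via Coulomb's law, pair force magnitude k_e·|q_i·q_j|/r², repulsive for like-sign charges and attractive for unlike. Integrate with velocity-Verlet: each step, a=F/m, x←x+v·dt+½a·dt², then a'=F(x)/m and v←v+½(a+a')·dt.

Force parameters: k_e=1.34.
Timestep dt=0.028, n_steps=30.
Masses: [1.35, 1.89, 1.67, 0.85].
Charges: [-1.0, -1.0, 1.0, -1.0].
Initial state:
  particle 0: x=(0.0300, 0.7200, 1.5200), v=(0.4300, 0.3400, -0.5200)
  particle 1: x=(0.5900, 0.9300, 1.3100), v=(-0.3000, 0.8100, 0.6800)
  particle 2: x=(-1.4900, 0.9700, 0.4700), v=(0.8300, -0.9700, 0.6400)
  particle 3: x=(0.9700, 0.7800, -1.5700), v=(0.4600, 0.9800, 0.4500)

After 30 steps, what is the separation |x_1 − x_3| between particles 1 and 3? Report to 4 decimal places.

step 0: x0=(0.0300, 0.7200, 1.5200) x1=(0.5900, 0.9300, 1.3100) x2=(-1.4900, 0.9700, 0.4700) x3=(0.9700, 0.7800, -1.5700)
step 1: x0=(0.0411, 0.7292, 1.5057) x1=(0.5822, 0.9529, 1.3288) x2=(-1.4666, 0.9428, 0.4880) x3=(0.9829, 0.8074, -1.5575)
step 2: x0=(0.0501, 0.7377, 1.4920) x1=(0.5755, 0.9764, 1.3472) x2=(-1.4429, 0.9156, 0.5061) x3=(0.9957, 0.8349, -1.5452)
step 3: x0=(0.0570, 0.7453, 1.4788) x1=(0.5701, 1.0005, 1.3653) x2=(-1.4188, 0.8884, 0.5243) x3=(1.0085, 0.8623, -1.5330)
step 4: x0=(0.0616, 0.7519, 1.4659) x1=(0.5661, 1.0253, 1.3830) x2=(-1.3945, 0.8612, 0.5426) x3=(1.0212, 0.8898, -1.5210)
step 5: x0=(0.0640, 0.7575, 1.4533) x1=(0.5633, 1.0508, 1.4006) x2=(-1.3697, 0.8340, 0.5610) x3=(1.0339, 0.9172, -1.5093)
step 6: x0=(0.0641, 0.7619, 1.4409) x1=(0.5619, 1.0772, 1.4180) x2=(-1.3446, 0.8067, 0.5796) x3=(1.0466, 0.9446, -1.4977)
step 7: x0=(0.0621, 0.7651, 1.4284) x1=(0.5616, 1.1044, 1.4353) x2=(-1.3191, 0.7795, 0.5984) x3=(1.0593, 0.9721, -1.4862)
step 8: x0=(0.0580, 0.7671, 1.4159) x1=(0.5625, 1.1325, 1.4527) x2=(-1.2933, 0.7523, 0.6172) x3=(1.0719, 0.9995, -1.4750)
step 9: x0=(0.0520, 0.7680, 1.4031) x1=(0.5645, 1.1614, 1.4702) x2=(-1.2670, 0.7252, 0.6362) x3=(1.0845, 1.0269, -1.4639)
step 10: x0=(0.0443, 0.7677, 1.3901) x1=(0.5673, 1.1911, 1.4878) x2=(-1.2404, 0.6981, 0.6554) x3=(1.0971, 1.0543, -1.4530)
step 11: x0=(0.0349, 0.7663, 1.3767) x1=(0.5710, 1.2214, 1.5056) x2=(-1.2133, 0.6710, 0.6747) x3=(1.1097, 1.0817, -1.4423)
step 12: x0=(0.0240, 0.7639, 1.3630) x1=(0.5753, 1.2525, 1.5236) x2=(-1.1857, 0.6441, 0.6942) x3=(1.1222, 1.1091, -1.4318)
step 13: x0=(0.0117, 0.7606, 1.3488) x1=(0.5802, 1.2841, 1.5418) x2=(-1.1577, 0.6172, 0.7139) x3=(1.1348, 1.1365, -1.4214)
step 14: x0=(-0.0018, 0.7564, 1.3343) x1=(0.5856, 1.3163, 1.5602) x2=(-1.1293, 0.5904, 0.7337) x3=(1.1473, 1.1639, -1.4113)
step 15: x0=(-0.0166, 0.7515, 1.3193) x1=(0.5915, 1.3489, 1.5789) x2=(-1.1003, 0.5637, 0.7538) x3=(1.1598, 1.1913, -1.4012)
step 16: x0=(-0.0325, 0.7458, 1.3038) x1=(0.5977, 1.3820, 1.5977) x2=(-1.0708, 0.5371, 0.7741) x3=(1.1723, 1.2186, -1.3914)
step 17: x0=(-0.0495, 0.7393, 1.2879) x1=(0.6042, 1.4154, 1.6168) x2=(-1.0407, 0.5107, 0.7945) x3=(1.1848, 1.2460, -1.3818)
step 18: x0=(-0.0676, 0.7322, 1.2716) x1=(0.6109, 1.4492, 1.6360) x2=(-1.0100, 0.4845, 0.8152) x3=(1.1973, 1.2733, -1.3723)
step 19: x0=(-0.0868, 0.7245, 1.2548) x1=(0.6178, 1.4832, 1.6554) x2=(-0.9787, 0.4585, 0.8362) x3=(1.2098, 1.3006, -1.3630)
step 20: x0=(-0.1071, 0.7161, 1.2375) x1=(0.6250, 1.5175, 1.6750) x2=(-0.9467, 0.4327, 0.8574) x3=(1.2223, 1.3279, -1.3538)
step 21: x0=(-0.1285, 0.7071, 1.2198) x1=(0.6322, 1.5520, 1.6948) x2=(-0.9140, 0.4073, 0.8789) x3=(1.2348, 1.3552, -1.3448)
step 22: x0=(-0.1511, 0.6974, 1.2016) x1=(0.6396, 1.5867, 1.7147) x2=(-0.8805, 0.3822, 0.9008) x3=(1.2473, 1.3825, -1.3360)
step 23: x0=(-0.1749, 0.6869, 1.1829) x1=(0.6471, 1.6216, 1.7347) x2=(-0.8460, 0.3575, 0.9229) x3=(1.2598, 1.4098, -1.3274)
step 24: x0=(-0.2001, 0.6756, 1.1638) x1=(0.6547, 1.6565, 1.7549) x2=(-0.8106, 0.3333, 0.9454) x3=(1.2724, 1.4371, -1.3189)
step 25: x0=(-0.2267, 0.6634, 1.1441) x1=(0.6623, 1.6916, 1.7751) x2=(-0.7741, 0.3098, 0.9682) x3=(1.2850, 1.4643, -1.3105)
step 26: x0=(-0.2550, 0.6500, 1.1238) x1=(0.6700, 1.7268, 1.7955) x2=(-0.7363, 0.2871, 0.9914) x3=(1.2975, 1.4915, -1.3023)
step 27: x0=(-0.2851, 0.6351, 1.1031) x1=(0.6778, 1.7621, 1.8160) x2=(-0.6972, 0.2655, 1.0150) x3=(1.3102, 1.5188, -1.2943)
step 28: x0=(-0.3172, 0.6184, 1.0819) x1=(0.6856, 1.7975, 1.8367) x2=(-0.6564, 0.2453, 1.0389) x3=(1.3228, 1.5460, -1.2864)
step 29: x0=(-0.3516, 0.5993, 1.0605) x1=(0.6934, 1.8329, 1.8574) x2=(-0.6139, 0.2270, 1.0630) x3=(1.3355, 1.5732, -1.2787)
step 30: x0=(-0.3884, 0.5769, 1.0390) x1=(0.7012, 1.8683, 1.8781) x2=(-0.5695, 0.2114, 1.0871) x3=(1.3482, 1.6004, -1.2711)

3.2261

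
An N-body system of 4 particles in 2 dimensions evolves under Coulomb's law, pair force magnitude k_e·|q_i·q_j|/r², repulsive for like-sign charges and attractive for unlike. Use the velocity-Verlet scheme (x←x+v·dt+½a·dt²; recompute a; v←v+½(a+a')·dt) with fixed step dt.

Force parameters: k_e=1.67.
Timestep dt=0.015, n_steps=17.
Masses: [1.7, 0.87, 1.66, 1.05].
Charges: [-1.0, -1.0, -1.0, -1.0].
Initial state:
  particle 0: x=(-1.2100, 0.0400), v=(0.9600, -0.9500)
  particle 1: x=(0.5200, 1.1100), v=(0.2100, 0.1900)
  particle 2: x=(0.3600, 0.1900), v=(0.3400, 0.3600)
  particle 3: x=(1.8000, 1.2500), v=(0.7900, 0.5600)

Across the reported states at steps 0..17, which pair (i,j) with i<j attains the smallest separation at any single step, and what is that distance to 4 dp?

step 0: x0=(-1.2100, 0.0400) x1=(0.5200, 1.1100) x2=(0.3600, 0.1900) x3=(1.8000, 1.2500)
step 1: x0=(-1.1957, 0.0257) x1=(0.5231, 1.1131) x2=(0.3651, 0.1953) x3=(1.8120, 1.2585)
step 2: x0=(-1.1815, 0.0114) x1=(0.5261, 1.1167) x2=(0.3702, 0.2002) x3=(1.8244, 1.2670)
step 3: x0=(-1.1675, -0.0030) x1=(0.5291, 1.1209) x2=(0.3753, 0.2049) x3=(1.8370, 1.2757)
step 4: x0=(-1.1536, -0.0174) x1=(0.5319, 1.1255) x2=(0.3803, 0.2093) x3=(1.8500, 1.2844)
step 5: x0=(-1.1399, -0.0318) x1=(0.5347, 1.1307) x2=(0.3854, 0.2134) x3=(1.8634, 1.2933)
step 6: x0=(-1.1264, -0.0464) x1=(0.5375, 1.1364) x2=(0.3905, 0.2172) x3=(1.8770, 1.3022)
step 7: x0=(-1.1130, -0.0609) x1=(0.5401, 1.1427) x2=(0.3955, 0.2208) x3=(1.8910, 1.3113)
step 8: x0=(-1.0997, -0.0756) x1=(0.5427, 1.1494) x2=(0.4006, 0.2240) x3=(1.9052, 1.3205)
step 9: x0=(-1.0866, -0.0903) x1=(0.5452, 1.1567) x2=(0.4056, 0.2270) x3=(1.9198, 1.3297)
step 10: x0=(-1.0737, -0.1050) x1=(0.5476, 1.1645) x2=(0.4107, 0.2297) x3=(1.9346, 1.3391)
step 11: x0=(-1.0609, -0.1198) x1=(0.5500, 1.1728) x2=(0.4158, 0.2322) x3=(1.9498, 1.3485)
step 12: x0=(-1.0483, -0.1347) x1=(0.5523, 1.1817) x2=(0.4209, 0.2344) x3=(1.9652, 1.3581)
step 13: x0=(-1.0358, -0.1496) x1=(0.5545, 1.1910) x2=(0.4260, 0.2363) x3=(1.9809, 1.3677)
step 14: x0=(-1.0234, -0.1647) x1=(0.5567, 1.2008) x2=(0.4311, 0.2380) x3=(1.9969, 1.3774)
step 15: x0=(-1.0112, -0.1797) x1=(0.5588, 1.2111) x2=(0.4362, 0.2394) x3=(2.0131, 1.3873)
step 16: x0=(-0.9992, -0.1949) x1=(0.5608, 1.2219) x2=(0.4414, 0.2406) x3=(2.0297, 1.3972)
step 17: x0=(-0.9873, -0.2101) x1=(0.5627, 1.2332) x2=(0.4465, 0.2416) x3=(2.0465, 1.4072)

pair (1,2), distance 0.9287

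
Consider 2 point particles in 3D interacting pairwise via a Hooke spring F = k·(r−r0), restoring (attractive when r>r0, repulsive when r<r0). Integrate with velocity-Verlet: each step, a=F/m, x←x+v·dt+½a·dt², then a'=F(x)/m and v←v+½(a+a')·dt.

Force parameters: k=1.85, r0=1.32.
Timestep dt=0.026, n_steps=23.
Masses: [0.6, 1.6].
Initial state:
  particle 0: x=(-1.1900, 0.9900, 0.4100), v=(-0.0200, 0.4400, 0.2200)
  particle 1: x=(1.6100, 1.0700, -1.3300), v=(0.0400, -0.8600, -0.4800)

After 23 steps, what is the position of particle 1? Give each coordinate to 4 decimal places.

step 0: x0=(-1.1900, 0.9900, 0.4100) x1=(1.6100, 1.0700, -1.3300)
step 1: x0=(-1.1888, 1.0015, 0.4146) x1=(1.6104, 1.0476, -1.3421)
step 2: x0=(-1.1840, 1.0130, 0.4171) x1=(1.6095, 1.0252, -1.3533)
step 3: x0=(-1.1758, 1.0246, 0.4173) x1=(1.6072, 1.0028, -1.3637)
step 4: x0=(-1.1641, 1.0361, 0.4153) x1=(1.6037, 0.9804, -1.3733)
step 5: x0=(-1.1489, 1.0476, 0.4110) x1=(1.5988, 0.9580, -1.3821)
step 6: x0=(-1.1303, 1.0590, 0.4045) x1=(1.5927, 0.9357, -1.3900)
step 7: x0=(-1.1083, 1.0702, 0.3958) x1=(1.5853, 0.9135, -1.3970)
step 8: x0=(-1.0830, 1.0812, 0.3849) x1=(1.5766, 0.8913, -1.4033)
step 9: x0=(-1.0545, 1.0919, 0.3718) x1=(1.5668, 0.8691, -1.4087)
step 10: x0=(-1.0227, 1.1024, 0.3565) x1=(1.5557, 0.8471, -1.4133)
step 11: x0=(-0.9878, 1.1126, 0.3391) x1=(1.5435, 0.8252, -1.4171)
step 12: x0=(-0.9499, 1.1225, 0.3195) x1=(1.5301, 0.8035, -1.4201)
step 13: x0=(-0.9091, 1.1320, 0.2980) x1=(1.5156, 0.7819, -1.4223)
step 14: x0=(-0.8654, 1.1410, 0.2744) x1=(1.5001, 0.7604, -1.4238)
step 15: x0=(-0.8191, 1.1497, 0.2489) x1=(1.4836, 0.7391, -1.4246)
step 16: x0=(-0.7701, 1.1578, 0.2214) x1=(1.4661, 0.7179, -1.4246)
step 17: x0=(-0.7187, 1.1655, 0.1922) x1=(1.4476, 0.6970, -1.4240)
step 18: x0=(-0.6649, 1.1727, 0.1612) x1=(1.4283, 0.6762, -1.4227)
step 19: x0=(-0.6089, 1.1793, 0.1286) x1=(1.4081, 0.6557, -1.4208)
step 20: x0=(-0.5508, 1.1855, 0.0943) x1=(1.3872, 0.6353, -1.4183)
step 21: x0=(-0.4908, 1.1910, 0.0586) x1=(1.3656, 0.6151, -1.4152)
step 22: x0=(-0.4291, 1.1960, 0.0214) x1=(1.3433, 0.5952, -1.4116)
step 23: x0=(-0.3657, 1.2005, -0.0171) x1=(1.3203, 0.5755, -1.4076)

(1.3203, 0.5755, -1.4076)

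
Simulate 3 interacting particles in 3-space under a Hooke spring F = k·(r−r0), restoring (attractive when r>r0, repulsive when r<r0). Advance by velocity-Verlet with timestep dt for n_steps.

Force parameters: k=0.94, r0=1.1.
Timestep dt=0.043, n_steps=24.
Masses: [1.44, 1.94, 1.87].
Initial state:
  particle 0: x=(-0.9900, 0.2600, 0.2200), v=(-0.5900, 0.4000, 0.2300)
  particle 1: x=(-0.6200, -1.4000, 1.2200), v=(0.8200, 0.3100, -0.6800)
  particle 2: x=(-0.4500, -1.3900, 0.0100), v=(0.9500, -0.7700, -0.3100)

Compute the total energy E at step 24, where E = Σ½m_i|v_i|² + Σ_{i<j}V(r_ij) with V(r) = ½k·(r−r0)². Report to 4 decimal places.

step 0: x0=(-0.9900, 0.2600, 0.2200) x1=(-0.6200, -1.4000, 1.2200) x2=(-0.4500, -1.3900, 0.0100)
step 1: x0=(-1.0152, 0.2764, 0.2301) x1=(-0.5848, -1.3863, 1.1905) x2=(-0.4093, -1.4228, -0.0032)
step 2: x0=(-1.0398, 0.2911, 0.2406) x1=(-0.5498, -1.3720, 1.1605) x2=(-0.3687, -1.4550, -0.0163)
step 3: x0=(-1.0638, 0.3040, 0.2515) x1=(-0.5149, -1.3571, 1.1301) x2=(-0.3285, -1.4865, -0.0292)
step 4: x0=(-1.0872, 0.3151, 0.2627) x1=(-0.4803, -1.3415, 1.0993) x2=(-0.2886, -1.5173, -0.0418)
step 5: x0=(-1.1098, 0.3243, 0.2741) x1=(-0.4458, -1.3252, 1.0681) x2=(-0.2490, -1.5473, -0.0543)
step 6: x0=(-1.1315, 0.3316, 0.2858) x1=(-0.4117, -1.3083, 1.0365) x2=(-0.2098, -1.5765, -0.0666)
step 7: x0=(-1.1524, 0.3369, 0.2977) x1=(-0.3777, -1.2908, 1.0046) x2=(-0.1710, -1.6048, -0.0787)
step 8: x0=(-1.1722, 0.3402, 0.3097) x1=(-0.3441, -1.2727, 0.9724) x2=(-0.1327, -1.6321, -0.0906)
step 9: x0=(-1.1910, 0.3414, 0.3218) x1=(-0.3108, -1.2540, 0.9398) x2=(-0.0949, -1.6585, -0.1022)
step 10: x0=(-1.2086, 0.3406, 0.3340) x1=(-0.2779, -1.2346, 0.9071) x2=(-0.0577, -1.6839, -0.1136)
step 11: x0=(-1.2250, 0.3376, 0.3461) x1=(-0.2452, -1.2147, 0.8740) x2=(-0.0210, -1.7083, -0.1247)
step 12: x0=(-1.2401, 0.3324, 0.3583) x1=(-0.2130, -1.1942, 0.8408) x2=(0.0150, -1.7317, -0.1356)
step 13: x0=(-1.2538, 0.3251, 0.3703) x1=(-0.1811, -1.1732, 0.8073) x2=(0.0504, -1.7540, -0.1462)
step 14: x0=(-1.2661, 0.3157, 0.3822) x1=(-0.1496, -1.1516, 0.7736) x2=(0.0851, -1.7751, -0.1565)
step 15: x0=(-1.2769, 0.3041, 0.3940) x1=(-0.1186, -1.1294, 0.7398) x2=(0.1191, -1.7952, -0.1665)
step 16: x0=(-1.2862, 0.2903, 0.4055) x1=(-0.0879, -1.1068, 0.7057) x2=(0.1524, -1.8140, -0.1761)
step 17: x0=(-1.2939, 0.2743, 0.4167) x1=(-0.0577, -1.0837, 0.6716) x2=(0.1848, -1.8318, -0.1854)
step 18: x0=(-1.2999, 0.2562, 0.4277) x1=(-0.0279, -1.0601, 0.6373) x2=(0.2165, -1.8483, -0.1943)
step 19: x0=(-1.3042, 0.2359, 0.4383) x1=(0.0014, -1.0361, 0.6029) x2=(0.2473, -1.8637, -0.2028)
step 20: x0=(-1.3068, 0.2136, 0.4486) x1=(0.0303, -1.0117, 0.5683) x2=(0.2772, -1.8778, -0.2109)
step 21: x0=(-1.3076, 0.1891, 0.4584) x1=(0.0587, -0.9869, 0.5337) x2=(0.3062, -1.8907, -0.2187)
step 22: x0=(-1.3067, 0.1627, 0.4678) x1=(0.0867, -0.9618, 0.4990) x2=(0.3343, -1.9024, -0.2259)
step 23: x0=(-1.3039, 0.1342, 0.4767) x1=(0.1142, -0.9364, 0.4642) x2=(0.3615, -1.9129, -0.2327)
step 24: x0=(-1.2992, 0.1037, 0.4851) x1=(0.1413, -0.9106, 0.4294) x2=(0.3878, -1.9222, -0.2391)
step 0 velocities: v0=(-0.5900, 0.4000, 0.2300) v1=(0.8200, 0.3100, -0.6800) v2=(0.9500, -0.7700, -0.3100)
step 0: KE=3.0859, PE=0.5630, E=3.6489
step 24 velocities: v0=(0.1302, -0.7308, 0.1885) v1=(0.6236, 0.6008, -0.8107) v2=(0.5991, -0.2009, -0.1425)
step 24: KE=2.1795, PE=1.4700, E=3.6496

3.6496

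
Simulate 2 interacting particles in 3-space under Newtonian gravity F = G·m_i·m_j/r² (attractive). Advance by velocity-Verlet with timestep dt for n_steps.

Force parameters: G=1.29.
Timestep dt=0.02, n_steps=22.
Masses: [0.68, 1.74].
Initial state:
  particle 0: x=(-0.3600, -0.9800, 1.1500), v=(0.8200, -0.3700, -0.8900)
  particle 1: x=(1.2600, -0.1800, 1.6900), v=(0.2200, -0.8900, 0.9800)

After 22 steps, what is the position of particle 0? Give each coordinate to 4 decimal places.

step 0: x0=(-0.3600, -0.9800, 1.1500) x1=(1.2600, -0.1800, 1.6900)
step 1: x0=(-0.3435, -0.9873, 1.1322) x1=(1.2644, -0.1978, 1.7096)
step 2: x0=(-0.3268, -0.9946, 1.1146) x1=(1.2686, -0.2157, 1.7291)
step 3: x0=(-0.3098, -1.0017, 1.0969) x1=(1.2728, -0.2336, 1.7487)
step 4: x0=(-0.2927, -1.0088, 1.0794) x1=(1.2769, -0.2515, 1.7682)
step 5: x0=(-0.2753, -1.0157, 1.0620) x1=(1.2809, -0.2695, 1.7876)
step 6: x0=(-0.2577, -1.0225, 1.0447) x1=(1.2849, -0.2875, 1.8070)
step 7: x0=(-0.2399, -1.0292, 1.0275) x1=(1.2887, -0.3056, 1.8264)
step 8: x0=(-0.2219, -1.0359, 1.0104) x1=(1.2925, -0.3237, 1.8457)
step 9: x0=(-0.2037, -1.0424, 0.9934) x1=(1.2962, -0.3418, 1.8650)
step 10: x0=(-0.1853, -1.0488, 0.9765) x1=(1.2998, -0.3600, 1.8842)
step 11: x0=(-0.1667, -1.0551, 0.9598) x1=(1.3033, -0.3782, 1.9034)
step 12: x0=(-0.1478, -1.0614, 0.9431) x1=(1.3068, -0.3965, 1.9226)
step 13: x0=(-0.1288, -1.0675, 0.9266) x1=(1.3102, -0.4148, 1.9417)
step 14: x0=(-0.1096, -1.0736, 0.9103) x1=(1.3135, -0.4331, 1.9607)
step 15: x0=(-0.0902, -1.0796, 0.8941) x1=(1.3167, -0.4515, 1.9797)
step 16: x0=(-0.0706, -1.0855, 0.8780) x1=(1.3199, -0.4698, 1.9986)
step 17: x0=(-0.0508, -1.0913, 0.8621) x1=(1.3229, -0.4883, 2.0174)
step 18: x0=(-0.0309, -1.0970, 0.8464) x1=(1.3259, -0.5067, 2.0363)
step 19: x0=(-0.0107, -1.1027, 0.8308) x1=(1.3289, -0.5252, 2.0550)
step 20: x0=(0.0096, -1.1083, 0.8153) x1=(1.3317, -0.5437, 2.0737)
step 21: x0=(0.0301, -1.1138, 0.8000) x1=(1.3345, -0.5623, 2.0923)
step 22: x0=(0.0507, -1.1192, 0.7849) x1=(1.3373, -0.5808, 2.1108)

(0.0507, -1.1192, 0.7849)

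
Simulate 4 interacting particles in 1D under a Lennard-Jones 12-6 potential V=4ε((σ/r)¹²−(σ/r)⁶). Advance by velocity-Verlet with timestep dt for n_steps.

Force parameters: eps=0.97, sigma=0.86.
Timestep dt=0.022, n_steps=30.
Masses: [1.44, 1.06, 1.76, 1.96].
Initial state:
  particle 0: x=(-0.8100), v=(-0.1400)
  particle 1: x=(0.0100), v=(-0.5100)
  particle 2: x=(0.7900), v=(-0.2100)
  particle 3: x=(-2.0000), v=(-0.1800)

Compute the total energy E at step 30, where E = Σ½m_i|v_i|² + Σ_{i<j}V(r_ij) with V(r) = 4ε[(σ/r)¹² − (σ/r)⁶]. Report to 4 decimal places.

6.4723

step 0: x0=(-0.8100) x1=(0.0100) x2=(0.7900) x3=(-2.0000)
step 1: x0=(-0.8239) x1=(-0.0186) x2=(0.8044) x3=(-2.0037)
step 2: x0=(-0.8668) x1=(-0.0357) x2=(0.8350) x3=(-2.0069)
step 3: x0=(-0.9272) x1=(-0.0397) x2=(0.8714) x3=(-2.0094)
step 4: x0=(-0.9933) x1=(-0.0406) x2=(0.9098) x3=(-2.0113)
step 5: x0=(-1.0604) x1=(-0.0416) x2=(0.9485) x3=(-2.0126)
step 6: x0=(-1.1264) x1=(-0.0431) x2=(0.9868) x3=(-2.0142)
step 7: x0=(-1.1867) x1=(-0.0447) x2=(1.0244) x3=(-2.0192)
step 8: x0=(-1.2299) x1=(-0.0462) x2=(1.0613) x3=(-2.0362)
step 9: x0=(-1.2446) x1=(-0.0475) x2=(1.0974) x3=(-2.0736)
step 10: x0=(-1.2411) x1=(-0.0487) x2=(1.1329) x3=(-2.1239)
step 11: x0=(-1.2315) x1=(-0.0498) x2=(1.1678) x3=(-2.1781)
step 12: x0=(-1.2207) x1=(-0.0511) x2=(1.2022) x3=(-2.2327)
step 13: x0=(-1.2098) x1=(-0.0526) x2=(1.2362) x3=(-2.2867)
step 14: x0=(-1.1992) x1=(-0.0546) x2=(1.2698) x3=(-2.3401)
step 15: x0=(-1.1885) x1=(-0.0572) x2=(1.3031) x3=(-2.3930)
step 16: x0=(-1.1776) x1=(-0.0605) x2=(1.3362) x3=(-2.4453)
step 17: x0=(-1.1663) x1=(-0.0646) x2=(1.3690) x3=(-2.4973)
step 18: x0=(-1.1545) x1=(-0.0695) x2=(1.4016) x3=(-2.5490)
step 19: x0=(-1.1421) x1=(-0.0755) x2=(1.4341) x3=(-2.6005)
step 20: x0=(-1.1290) x1=(-0.0824) x2=(1.4664) x3=(-2.6518)
step 21: x0=(-1.1152) x1=(-0.0904) x2=(1.4986) x3=(-2.7030)
step 22: x0=(-1.1007) x1=(-0.0993) x2=(1.5307) x3=(-2.7542)
step 23: x0=(-1.0856) x1=(-0.1089) x2=(1.5627) x3=(-2.8052)
step 24: x0=(-1.0703) x1=(-0.1187) x2=(1.5947) x3=(-2.8562)
step 25: x0=(-1.0555) x1=(-0.1279) x2=(1.6266) x3=(-2.9072)
step 26: x0=(-1.0422) x1=(-0.1351) x2=(1.6584) x3=(-2.9581)
step 27: x0=(-1.0318) x1=(-0.1383) x2=(1.6902) x3=(-3.0090)
step 28: x0=(-1.0254) x1=(-0.1359) x2=(1.7219) x3=(-3.0599)
step 29: x0=(-1.0237) x1=(-0.1273) x2=(1.7537) x3=(-3.1108)
step 30: x0=(-1.0258) x1=(-0.1134) x2=(1.7853) x3=(-3.1617)
step 0 velocities: v0=(-0.1400) v1=(-0.5100) v2=(-0.2100) v3=(-0.1800)
step 0: KE=0.2225, PE=6.6674, E=6.8900
step 30 velocities: v0=(-0.1500) v1=(0.7060) v2=(1.4395) v3=(-2.3114)
step 30: KE=7.3397, PE=-0.8674, E=6.4723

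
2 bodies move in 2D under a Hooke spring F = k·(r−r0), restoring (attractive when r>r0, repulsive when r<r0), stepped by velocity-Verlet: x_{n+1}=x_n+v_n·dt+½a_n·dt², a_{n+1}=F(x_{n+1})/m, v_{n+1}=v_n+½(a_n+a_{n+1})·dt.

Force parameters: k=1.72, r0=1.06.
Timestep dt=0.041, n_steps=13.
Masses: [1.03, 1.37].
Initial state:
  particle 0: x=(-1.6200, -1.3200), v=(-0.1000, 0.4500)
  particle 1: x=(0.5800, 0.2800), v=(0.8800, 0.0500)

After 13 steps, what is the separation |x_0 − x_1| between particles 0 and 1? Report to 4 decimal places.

step 0: x0=(-1.6200, -1.3200) x1=(0.5800, 0.2800)
step 1: x0=(-1.6222, -1.3002) x1=(0.6147, 0.2810)
step 2: x0=(-1.6206, -1.2776) x1=(0.6464, 0.2800)
step 3: x0=(-1.6150, -1.2524) x1=(0.6753, 0.2769)
step 4: x0=(-1.6055, -1.2245) x1=(0.7011, 0.2719)
step 5: x0=(-1.5921, -1.1941) x1=(0.7240, 0.2649)
step 6: x0=(-1.5746, -1.1611) x1=(0.7438, 0.2561)
step 7: x0=(-1.5532, -1.1257) x1=(0.7607, 0.2454)
step 8: x0=(-1.5278, -1.0880) x1=(0.7747, 0.2330)
step 9: x0=(-1.4985, -1.0481) x1=(0.7857, 0.2189)
step 10: x0=(-1.4655, -1.0060) x1=(0.7938, 0.2032)
step 11: x0=(-1.4287, -0.9620) x1=(0.7992, 0.1860)
step 12: x0=(-1.3883, -0.9161) x1=(0.8018, 0.1674)
step 13: x0=(-1.3445, -0.8684) x1=(0.8018, 0.1475)

2.3745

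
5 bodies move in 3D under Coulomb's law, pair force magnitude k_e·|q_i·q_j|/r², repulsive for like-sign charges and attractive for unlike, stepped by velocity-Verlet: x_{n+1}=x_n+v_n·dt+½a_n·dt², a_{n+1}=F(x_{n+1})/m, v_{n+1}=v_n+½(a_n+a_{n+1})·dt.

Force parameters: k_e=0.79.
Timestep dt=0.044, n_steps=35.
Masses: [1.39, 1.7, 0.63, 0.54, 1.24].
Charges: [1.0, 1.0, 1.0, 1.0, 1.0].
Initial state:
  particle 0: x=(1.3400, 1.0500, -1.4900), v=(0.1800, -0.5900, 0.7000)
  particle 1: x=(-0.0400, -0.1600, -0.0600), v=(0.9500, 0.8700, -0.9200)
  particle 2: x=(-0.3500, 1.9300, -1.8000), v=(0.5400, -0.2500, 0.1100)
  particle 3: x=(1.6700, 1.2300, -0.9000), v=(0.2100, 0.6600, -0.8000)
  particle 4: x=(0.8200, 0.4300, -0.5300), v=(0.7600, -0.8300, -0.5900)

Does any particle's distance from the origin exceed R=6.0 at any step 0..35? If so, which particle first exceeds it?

step 0: x0=(1.3400, 1.0500, -1.4900) x1=(-0.0400, -0.1600, -0.0600) x2=(-0.3500, 1.9300, -1.8000) x3=(1.6700, 1.2300, -0.9000) x4=(0.8200, 0.4300, -0.5300)
step 1: x0=(1.3477, 1.0239, -1.4605) x1=(0.0014, -0.1220, -0.1002) x2=(-0.3269, 1.9195, -1.7955) x3=(1.6817, 1.2605, -0.9330) x4=(0.8534, 0.3932, -0.5557)
step 2: x0=(1.3549, 0.9973, -1.4335) x1=(0.0421, -0.0847, -0.1399) x2=(-0.3050, 1.9100, -1.7918) x3=(1.6986, 1.2946, -0.9616) x4=(0.8869, 0.3557, -0.5808)
step 3: x0=(1.3615, 0.9700, -1.4091) x1=(0.0818, -0.0480, -0.1789) x2=(-0.2844, 1.9015, -1.7889) x3=(1.7208, 1.3331, -0.9858) x4=(0.9205, 0.3175, -0.6053)
step 4: x0=(1.3675, 0.9418, -1.3870) x1=(0.1206, -0.0120, -0.2173) x2=(-0.2650, 1.8941, -1.7867) x3=(1.7484, 1.3764, -1.0064) x4=(0.9546, 0.2786, -0.6294)
step 5: x0=(1.3729, 0.9127, -1.3669) x1=(0.1584, 0.0235, -0.2551) x2=(-0.2470, 1.8876, -1.7853) x3=(1.7810, 1.4248, -1.0241) x4=(0.9890, 0.2387, -0.6530)
step 6: x0=(1.3781, 0.8828, -1.3485) x1=(0.1949, 0.0583, -0.2920) x2=(-0.2302, 1.8823, -1.7846) x3=(1.8180, 1.4781, -1.0397) x4=(1.0242, 0.1978, -0.6762)
step 7: x0=(1.3832, 0.8524, -1.3317) x1=(0.2303, 0.0927, -0.3283) x2=(-0.2148, 1.8780, -1.7848) x3=(1.8590, 1.5358, -1.0539) x4=(1.0600, 0.1558, -0.6990)
step 8: x0=(1.3884, 0.8217, -1.3161) x1=(0.2644, 0.1266, -0.3637) x2=(-0.2006, 1.8747, -1.7857) x3=(1.9034, 1.5976, -1.0671) x4=(1.0967, 0.1124, -0.7214)
step 9: x0=(1.3938, 0.7909, -1.3018) x1=(0.2971, 0.1601, -0.3984) x2=(-0.1877, 1.8725, -1.7874) x3=(1.9508, 1.6628, -1.0797) x4=(1.1343, 0.0676, -0.7435)
step 10: x0=(1.3996, 0.7602, -1.2885) x1=(0.3285, 0.1934, -0.4322) x2=(-0.1761, 1.8713, -1.7898) x3=(2.0008, 1.7312, -1.0919) x4=(1.1728, 0.0211, -0.7651)
step 11: x0=(1.4058, 0.7299, -1.2764) x1=(0.3586, 0.2264, -0.4654) x2=(-0.1657, 1.8711, -1.7930) x3=(2.0531, 1.8024, -1.1038) x4=(1.2123, -0.0272, -0.7863)
step 12: x0=(1.4125, 0.7002, -1.2652) x1=(0.3874, 0.2593, -0.4977) x2=(-0.1565, 1.8720, -1.7970) x3=(2.1074, 1.8759, -1.1156) x4=(1.2527, -0.0775, -0.8071)
step 13: x0=(1.4199, 0.6710, -1.2551) x1=(0.4149, 0.2922, -0.5293) x2=(-0.1485, 1.8739, -1.8017) x3=(2.1635, 1.9516, -1.1273) x4=(1.2939, -0.1299, -0.8275)
step 14: x0=(1.4279, 0.6426, -1.2458) x1=(0.4412, 0.3250, -0.5602) x2=(-0.1417, 1.8767, -1.8071) x3=(2.2213, 2.0292, -1.1390) x4=(1.3360, -0.1844, -0.8475)
step 15: x0=(1.4366, 0.6151, -1.2375) x1=(0.4663, 0.3577, -0.5904) x2=(-0.1361, 1.8806, -1.8132) x3=(2.2806, 2.1086, -1.1506) x4=(1.3789, -0.2410, -0.8670)
step 16: x0=(1.4459, 0.5884, -1.2301) x1=(0.4903, 0.3905, -0.6200) x2=(-0.1316, 1.8854, -1.8200) x3=(2.3412, 2.1896, -1.1621) x4=(1.4224, -0.2997, -0.8861)
step 17: x0=(1.4561, 0.5625, -1.2235) x1=(0.5133, 0.4232, -0.6489) x2=(-0.1282, 1.8912, -1.8276) x3=(2.4030, 2.2719, -1.1737) x4=(1.4667, -0.3605, -0.9048)
step 18: x0=(1.4670, 0.5374, -1.2177) x1=(0.5352, 0.4560, -0.6771) x2=(-0.1258, 1.8979, -1.8358) x3=(2.4660, 2.3556, -1.1852) x4=(1.5116, -0.4232, -0.9233)
step 19: x0=(1.4787, 0.5131, -1.2126) x1=(0.5560, 0.4888, -0.7047) x2=(-0.1245, 1.9055, -1.8447) x3=(2.5301, 2.4405, -1.1967) x4=(1.5570, -0.4878, -0.9414)
step 20: x0=(1.4912, 0.4894, -1.2082) x1=(0.5758, 0.5216, -0.7317) x2=(-0.1243, 1.9141, -1.8543) x3=(2.5951, 2.5265, -1.2083) x4=(1.6030, -0.5542, -0.9593)
step 21: x0=(1.5046, 0.4663, -1.2044) x1=(0.5946, 0.5544, -0.7580) x2=(-0.1250, 1.9236, -1.8645) x3=(2.6611, 2.6135, -1.2198) x4=(1.6496, -0.6222, -0.9770)
step 22: x0=(1.5190, 0.4437, -1.2012) x1=(0.6125, 0.5874, -0.7838) x2=(-0.1267, 1.9340, -1.8754) x3=(2.7278, 2.7015, -1.2313) x4=(1.6966, -0.6917, -0.9945)
step 23: x0=(1.5342, 0.4214, -1.1985) x1=(0.6293, 0.6205, -0.8090) x2=(-0.1294, 1.9453, -1.8869) x3=(2.7954, 2.7904, -1.2429) x4=(1.7441, -0.7625, -1.0119)
step 24: x0=(1.5504, 0.3993, -1.1963) x1=(0.6453, 0.6537, -0.8337) x2=(-0.1330, 1.9574, -1.8991) x3=(2.8636, 2.8801, -1.2544) x4=(1.7919, -0.8347, -1.0292)
step 25: x0=(1.5674, 0.3774, -1.1945) x1=(0.6603, 0.6871, -0.8578) x2=(-0.1375, 1.9705, -1.9118) x3=(2.9326, 2.9706, -1.2659) x4=(1.8402, -0.9080, -1.0463)
step 26: x0=(1.5854, 0.3556, -1.1931) x1=(0.6744, 0.7207, -0.8815) x2=(-0.1429, 1.9843, -1.9252) x3=(3.0022, 3.0618, -1.2774) x4=(1.8888, -0.9824, -1.0634)
step 27: x0=(1.6042, 0.3337, -1.1920) x1=(0.6878, 0.7545, -0.9047) x2=(-0.1493, 1.9990, -1.9392) x3=(3.0723, 3.1537, -1.2890) x4=(1.9378, -1.0578, -1.0805)
step 28: x0=(1.6239, 0.3117, -1.1911) x1=(0.7004, 0.7886, -0.9276) x2=(-0.1565, 2.0145, -1.9539) x3=(3.1431, 3.2462, -1.3005) x4=(1.9871, -1.1341, -1.0974)
step 29: x0=(1.6443, 0.2896, -1.1905) x1=(0.7123, 0.8229, -0.9501) x2=(-0.1645, 2.0308, -1.9691) x3=(3.2143, 3.3393, -1.3120) x4=(2.0366, -1.2113, -1.1144)
step 30: x0=(1.6654, 0.2673, -1.1900) x1=(0.7236, 0.8575, -0.9722) x2=(-0.1735, 2.0479, -1.9849) x3=(3.2860, 3.4331, -1.3236) x4=(2.0865, -1.2893, -1.1313)
step 31: x0=(1.6872, 0.2448, -1.1897) x1=(0.7343, 0.8923, -0.9940) x2=(-0.1832, 2.0658, -2.0012) x3=(3.3582, 3.5273, -1.3351) x4=(2.1366, -1.3680, -1.1482)
step 32: x0=(1.7097, 0.2220, -1.1895) x1=(0.7446, 0.9273, -1.0156) x2=(-0.1938, 2.0844, -2.0182) x3=(3.4309, 3.6220, -1.3466) x4=(2.1869, -1.4473, -1.1651)
step 33: x0=(1.7326, 0.1990, -1.1893) x1=(0.7543, 0.9626, -1.0369) x2=(-0.2052, 2.1038, -2.0357) x3=(3.5039, 3.7173, -1.3581) x4=(2.2374, -1.5273, -1.1819)
step 34: x0=(1.7561, 0.1757, -1.1892) x1=(0.7637, 0.9982, -1.0580) x2=(-0.2174, 2.1239, -2.0537) x3=(3.5773, 3.8130, -1.3697) x4=(2.2882, -1.6079, -1.1988)
step 35: x0=(1.7801, 0.1522, -1.1891) x1=(0.7727, 1.0339, -1.0788) x2=(-0.2304, 2.1447, -2.0724) x3=(3.6511, 3.9091, -1.3812) x4=(2.3391, -1.6890, -1.2156)

no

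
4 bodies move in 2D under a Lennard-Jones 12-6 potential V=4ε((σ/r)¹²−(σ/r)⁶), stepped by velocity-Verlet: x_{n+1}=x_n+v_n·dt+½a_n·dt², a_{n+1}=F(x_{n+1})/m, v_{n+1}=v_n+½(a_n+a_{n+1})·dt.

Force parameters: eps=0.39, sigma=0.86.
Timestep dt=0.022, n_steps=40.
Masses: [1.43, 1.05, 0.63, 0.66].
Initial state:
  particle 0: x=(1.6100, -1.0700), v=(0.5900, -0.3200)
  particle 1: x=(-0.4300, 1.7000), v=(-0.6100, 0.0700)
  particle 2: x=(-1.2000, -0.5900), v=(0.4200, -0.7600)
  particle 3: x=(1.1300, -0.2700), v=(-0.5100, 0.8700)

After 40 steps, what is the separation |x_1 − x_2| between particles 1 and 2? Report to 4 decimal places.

step 0: x0=(1.6100, -1.0700) x1=(-0.4300, 1.7000) x2=(-1.2000, -0.5900) x3=(1.1300, -0.2700)
step 1: x0=(1.6231, -1.0772) x1=(-0.4434, 1.7015) x2=(-1.1908, -0.6067) x3=(1.1185, -0.2504)
step 2: x0=(1.6362, -1.0845) x1=(-0.4568, 1.7031) x2=(-1.1815, -0.6234) x3=(1.1070, -0.2309)
step 3: x0=(1.6491, -1.0914) x1=(-0.4703, 1.7046) x2=(-1.1722, -0.6401) x3=(1.0959, -0.2119)
step 4: x0=(1.6619, -1.0981) x1=(-0.4837, 1.7061) x2=(-1.1630, -0.6568) x3=(1.0851, -0.1935)
step 5: x0=(1.6744, -1.1045) x1=(-0.4971, 1.7076) x2=(-1.1537, -0.6735) x3=(1.0747, -0.1757)
step 6: x0=(1.6868, -1.1106) x1=(-0.5105, 1.7091) x2=(-1.1444, -0.6902) x3=(1.0648, -0.1586)
step 7: x0=(1.6990, -1.1164) x1=(-0.5239, 1.7106) x2=(-1.1350, -0.7069) x3=(1.0552, -0.1421)
step 8: x0=(1.7110, -1.1220) x1=(-0.5373, 1.7121) x2=(-1.1257, -0.7236) x3=(1.0460, -0.1262)
step 9: x0=(1.7229, -1.1273) x1=(-0.5507, 1.7136) x2=(-1.1164, -0.7402) x3=(1.0370, -0.1107)
step 10: x0=(1.7346, -1.1325) x1=(-0.5641, 1.7151) x2=(-1.1070, -0.7569) x3=(1.0283, -0.0956)
step 11: x0=(1.7463, -1.1375) x1=(-0.5775, 1.7166) x2=(-1.0977, -0.7735) x3=(1.0199, -0.0809)
step 12: x0=(1.7578, -1.1423) x1=(-0.5909, 1.7181) x2=(-1.0883, -0.7902) x3=(1.0117, -0.0665)
step 13: x0=(1.7692, -1.1470) x1=(-0.6044, 1.7195) x2=(-1.0789, -0.8068) x3=(1.0037, -0.0524)
step 14: x0=(1.7806, -1.1516) x1=(-0.6177, 1.7210) x2=(-1.0695, -0.8234) x3=(0.9958, -0.0386)
step 15: x0=(1.7918, -1.1561) x1=(-0.6311, 1.7225) x2=(-1.0601, -0.8400) x3=(0.9881, -0.0250)
step 16: x0=(1.8030, -1.1604) x1=(-0.6445, 1.7239) x2=(-1.0506, -0.8567) x3=(0.9805, -0.0116)
step 17: x0=(1.8142, -1.1647) x1=(-0.6579, 1.7254) x2=(-1.0412, -0.8733) x3=(0.9730, 0.0017)
step 18: x0=(1.8252, -1.1689) x1=(-0.6713, 1.7268) x2=(-1.0317, -0.8899) x3=(0.9657, 0.0147)
step 19: x0=(1.8363, -1.1731) x1=(-0.6847, 1.7282) x2=(-1.0223, -0.9065) x3=(0.9584, 0.0277)
step 20: x0=(1.8473, -1.1772) x1=(-0.6981, 1.7297) x2=(-1.0128, -0.9230) x3=(0.9512, 0.0405)
step 21: x0=(1.8582, -1.1812) x1=(-0.7115, 1.7311) x2=(-1.0033, -0.9396) x3=(0.9440, 0.0531)
step 22: x0=(1.8691, -1.1852) x1=(-0.7248, 1.7325) x2=(-0.9938, -0.9562) x3=(0.9370, 0.0657)
step 23: x0=(1.8800, -1.1892) x1=(-0.7382, 1.7340) x2=(-0.9843, -0.9727) x3=(0.9299, 0.0782)
step 24: x0=(1.8909, -1.1931) x1=(-0.7516, 1.7354) x2=(-0.9747, -0.9893) x3=(0.9230, 0.0906)
step 25: x0=(1.9017, -1.1970) x1=(-0.7650, 1.7368) x2=(-0.9652, -1.0058) x3=(0.9161, 0.1029)
step 26: x0=(1.9125, -1.2008) x1=(-0.7783, 1.7382) x2=(-0.9556, -1.0223) x3=(0.9092, 0.1151)
step 27: x0=(1.9233, -1.2046) x1=(-0.7917, 1.7396) x2=(-0.9461, -1.0389) x3=(0.9023, 0.1273)
step 28: x0=(1.9340, -1.2084) x1=(-0.8050, 1.7410) x2=(-0.9365, -1.0554) x3=(0.8955, 0.1394)
step 29: x0=(1.9448, -1.2122) x1=(-0.8184, 1.7424) x2=(-0.9269, -1.0719) x3=(0.8887, 0.1515)
step 30: x0=(1.9555, -1.2159) x1=(-0.8318, 1.7438) x2=(-0.9173, -1.0884) x3=(0.8819, 0.1635)
step 31: x0=(1.9662, -1.2196) x1=(-0.8451, 1.7451) x2=(-0.9077, -1.1049) x3=(0.8751, 0.1755)
step 32: x0=(1.9769, -1.2233) x1=(-0.8584, 1.7465) x2=(-0.8980, -1.1214) x3=(0.8684, 0.1875)
step 33: x0=(1.9876, -1.2270) x1=(-0.8718, 1.7479) x2=(-0.8884, -1.1378) x3=(0.8616, 0.1994)
step 34: x0=(1.9982, -1.2307) x1=(-0.8851, 1.7493) x2=(-0.8787, -1.1543) x3=(0.8549, 0.2112)
step 35: x0=(2.0089, -1.2344) x1=(-0.8985, 1.7506) x2=(-0.8691, -1.1707) x3=(0.8482, 0.2231)
step 36: x0=(2.0195, -1.2380) x1=(-0.9118, 1.7520) x2=(-0.8594, -1.1872) x3=(0.8415, 0.2349)
step 37: x0=(2.0301, -1.2416) x1=(-0.9251, 1.7533) x2=(-0.8497, -1.2036) x3=(0.8348, 0.2467)
step 38: x0=(2.0408, -1.2453) x1=(-0.9384, 1.7547) x2=(-0.8400, -1.2200) x3=(0.8281, 0.2584)
step 39: x0=(2.0514, -1.2489) x1=(-0.9518, 1.7560) x2=(-0.8303, -1.2365) x3=(0.8214, 0.2702)
step 40: x0=(2.0620, -1.2525) x1=(-0.9651, 1.7574) x2=(-0.8206, -1.2529) x3=(0.8147, 0.2819)

3.0137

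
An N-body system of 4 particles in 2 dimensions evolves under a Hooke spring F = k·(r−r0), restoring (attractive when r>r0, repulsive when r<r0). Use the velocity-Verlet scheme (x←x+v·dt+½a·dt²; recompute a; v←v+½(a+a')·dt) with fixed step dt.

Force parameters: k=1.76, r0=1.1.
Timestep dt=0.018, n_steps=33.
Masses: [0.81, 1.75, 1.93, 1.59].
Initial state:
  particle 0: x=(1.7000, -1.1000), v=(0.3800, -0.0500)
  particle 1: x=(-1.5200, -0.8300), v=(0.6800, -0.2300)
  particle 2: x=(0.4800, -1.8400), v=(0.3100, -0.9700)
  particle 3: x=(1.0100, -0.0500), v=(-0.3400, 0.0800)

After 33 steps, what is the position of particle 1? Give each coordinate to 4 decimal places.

step 0: x0=(1.7000, -1.1000) x1=(-1.5200, -0.8300) x2=(0.4800, -1.8400) x3=(1.0100, -0.0500)
step 1: x0=(1.7060, -1.1009) x1=(-1.5070, -0.8342) x2=(0.4855, -1.8573) x3=(1.0036, -0.0488)
step 2: x0=(1.7102, -1.1016) x1=(-1.4925, -0.8384) x2=(0.4909, -1.8741) x3=(0.9966, -0.0481)
step 3: x0=(1.7126, -1.1023) x1=(-1.4765, -0.8428) x2=(0.4961, -1.8905) x3=(0.9891, -0.0478)
step 4: x0=(1.7133, -1.1028) x1=(-1.4591, -0.8472) x2=(0.5011, -1.9064) x3=(0.9810, -0.0481)
step 5: x0=(1.7123, -1.1033) x1=(-1.4402, -0.8517) x2=(0.5060, -1.9219) x3=(0.9724, -0.0489)
step 6: x0=(1.7095, -1.1037) x1=(-1.4199, -0.8563) x2=(0.5108, -1.9369) x3=(0.9632, -0.0502)
step 7: x0=(1.7050, -1.1041) x1=(-1.3981, -0.8609) x2=(0.5154, -1.9515) x3=(0.9536, -0.0519)
step 8: x0=(1.6988, -1.1043) x1=(-1.3750, -0.8657) x2=(0.5199, -1.9656) x3=(0.9434, -0.0542)
step 9: x0=(1.6910, -1.1045) x1=(-1.3505, -0.8705) x2=(0.5242, -1.9792) x3=(0.9328, -0.0571)
step 10: x0=(1.6815, -1.1046) x1=(-1.3246, -0.8754) x2=(0.5284, -1.9924) x3=(0.9217, -0.0604)
step 11: x0=(1.6703, -1.1047) x1=(-1.2974, -0.8804) x2=(0.5325, -2.0051) x3=(0.9101, -0.0643)
step 12: x0=(1.6576, -1.1047) x1=(-1.2690, -0.8854) x2=(0.5365, -2.0173) x3=(0.8981, -0.0686)
step 13: x0=(1.6433, -1.1046) x1=(-1.2393, -0.8906) x2=(0.5403, -2.0290) x3=(0.8857, -0.0735)
step 14: x0=(1.6275, -1.1045) x1=(-1.2084, -0.8958) x2=(0.5440, -2.0402) x3=(0.8728, -0.0790)
step 15: x0=(1.6102, -1.1044) x1=(-1.1763, -0.9012) x2=(0.5475, -2.0510) x3=(0.8596, -0.0849)
step 16: x0=(1.5916, -1.1043) x1=(-1.1430, -0.9066) x2=(0.5509, -2.0612) x3=(0.8460, -0.0913)
step 17: x0=(1.5715, -1.1041) x1=(-1.1087, -0.9121) x2=(0.5542, -2.0710) x3=(0.8320, -0.0983)
step 18: x0=(1.5501, -1.1039) x1=(-1.0732, -0.9176) x2=(0.5574, -2.0803) x3=(0.8177, -0.1057)
step 19: x0=(1.5274, -1.1037) x1=(-1.0368, -0.9233) x2=(0.5605, -2.0891) x3=(0.8030, -0.1136)
step 20: x0=(1.5035, -1.1035) x1=(-0.9994, -0.9290) x2=(0.5634, -2.0975) x3=(0.7880, -0.1220)
step 21: x0=(1.4784, -1.1033) x1=(-0.9610, -0.9348) x2=(0.5662, -2.1054) x3=(0.7728, -0.1309)
step 22: x0=(1.4522, -1.1031) x1=(-0.9218, -0.9407) x2=(0.5689, -2.1128) x3=(0.7572, -0.1403)
step 23: x0=(1.4250, -1.1029) x1=(-0.8817, -0.9467) x2=(0.5715, -2.1198) x3=(0.7415, -0.1501)
step 24: x0=(1.3968, -1.1028) x1=(-0.8408, -0.9528) x2=(0.5740, -2.1263) x3=(0.7254, -0.1604)
step 25: x0=(1.3676, -1.1027) x1=(-0.7991, -0.9589) x2=(0.5764, -2.1324) x3=(0.7092, -0.1711)
step 26: x0=(1.3376, -1.1026) x1=(-0.7568, -0.9652) x2=(0.5787, -2.1380) x3=(0.6927, -0.1822)
step 27: x0=(1.3069, -1.1026) x1=(-0.7138, -0.9715) x2=(0.5808, -2.1432) x3=(0.6761, -0.1937)
step 28: x0=(1.2754, -1.1026) x1=(-0.6703, -0.9779) x2=(0.5829, -2.1480) x3=(0.6593, -0.2056)
step 29: x0=(1.2432, -1.1026) x1=(-0.6261, -0.9844) x2=(0.5848, -2.1523) x3=(0.6423, -0.2179)
step 30: x0=(1.2105, -1.1028) x1=(-0.5815, -0.9909) x2=(0.5867, -2.1563) x3=(0.6252, -0.2306)
step 31: x0=(1.1772, -1.1030) x1=(-0.5365, -0.9976) x2=(0.5885, -2.1599) x3=(0.6080, -0.2436)
step 32: x0=(1.1435, -1.1033) x1=(-0.4910, -1.0043) x2=(0.5902, -2.1631) x3=(0.5907, -0.2569)
step 33: x0=(1.1095, -1.1037) x1=(-0.4452, -1.0111) x2=(0.5918, -2.1659) x3=(0.5733, -0.2706)

(-0.4452, -1.0111)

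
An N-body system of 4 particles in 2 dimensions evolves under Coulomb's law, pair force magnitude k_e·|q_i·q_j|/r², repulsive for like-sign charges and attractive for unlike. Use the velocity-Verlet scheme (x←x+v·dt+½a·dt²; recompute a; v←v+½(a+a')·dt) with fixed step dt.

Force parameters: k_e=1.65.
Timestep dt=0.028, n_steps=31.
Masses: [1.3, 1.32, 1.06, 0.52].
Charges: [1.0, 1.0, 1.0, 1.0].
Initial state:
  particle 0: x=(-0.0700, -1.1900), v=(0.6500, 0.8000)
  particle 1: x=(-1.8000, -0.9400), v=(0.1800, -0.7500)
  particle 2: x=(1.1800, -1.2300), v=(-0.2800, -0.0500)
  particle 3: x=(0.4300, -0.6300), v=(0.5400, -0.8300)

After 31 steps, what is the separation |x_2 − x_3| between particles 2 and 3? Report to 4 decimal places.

step 0: x0=(-0.0700, -1.1900) x1=(-1.8000, -0.9400) x2=(1.1800, -1.2300) x3=(0.4300, -0.6300)
step 1: x0=(-0.0525, -1.1683) x1=(-1.7953, -0.9610) x2=(1.1731, -1.2318) x3=(0.4458, -0.6507)
step 2: x0=(-0.0368, -1.1479) x1=(-1.7912, -0.9819) x2=(1.1683, -1.2346) x3=(0.4631, -0.6661)
step 3: x0=(-0.0228, -1.1290) x1=(-1.7876, -1.0029) x2=(1.1656, -1.2384) x3=(0.4823, -0.6759)
step 4: x0=(-0.0109, -1.1115) x1=(-1.7848, -1.0238) x2=(1.1651, -1.2432) x3=(0.5036, -0.6801)
step 5: x0=(-0.0010, -1.0953) x1=(-1.7825, -1.0448) x2=(1.1669, -1.2492) x3=(0.5270, -0.6785)
step 6: x0=(0.0067, -1.0804) x1=(-1.7808, -1.0658) x2=(1.1709, -1.2565) x3=(0.5526, -0.6711)
step 7: x0=(0.0123, -1.0667) x1=(-1.7797, -1.0867) x2=(1.1771, -1.2650) x3=(0.5805, -0.6582)
step 8: x0=(0.0159, -1.0541) x1=(-1.7791, -1.1077) x2=(1.1855, -1.2749) x3=(0.6105, -0.6397)
step 9: x0=(0.0176, -1.0424) x1=(-1.7792, -1.1288) x2=(1.1960, -1.2862) x3=(0.6425, -0.6159)
step 10: x0=(0.0174, -1.0315) x1=(-1.7798, -1.1499) x2=(1.2085, -1.2989) x3=(0.6765, -0.5871)
step 11: x0=(0.0156, -1.0213) x1=(-1.7810, -1.1710) x2=(1.2228, -1.3130) x3=(0.7121, -0.5534)
step 12: x0=(0.0123, -1.0118) x1=(-1.7828, -1.1922) x2=(1.2389, -1.3286) x3=(0.7495, -0.5152)
step 13: x0=(0.0077, -1.0028) x1=(-1.7850, -1.2134) x2=(1.2566, -1.3455) x3=(0.7883, -0.4728)
step 14: x0=(0.0019, -0.9942) x1=(-1.7879, -1.2348) x2=(1.2756, -1.3637) x3=(0.8286, -0.4265)
step 15: x0=(-0.0050, -0.9859) x1=(-1.7912, -1.2562) x2=(1.2960, -1.3831) x3=(0.8703, -0.3767)
step 16: x0=(-0.0128, -0.9780) x1=(-1.7951, -1.2776) x2=(1.3175, -1.4036) x3=(0.9133, -0.3235)
step 17: x0=(-0.0215, -0.9703) x1=(-1.7994, -1.2992) x2=(1.3400, -1.4252) x3=(0.9574, -0.2674)
step 18: x0=(-0.0308, -0.9628) x1=(-1.8043, -1.3208) x2=(1.3635, -1.4478) x3=(1.0027, -0.2086)
step 19: x0=(-0.0408, -0.9554) x1=(-1.8097, -1.3426) x2=(1.3879, -1.4713) x3=(1.0491, -0.1474)
step 20: x0=(-0.0513, -0.9482) x1=(-1.8155, -1.3644) x2=(1.4130, -1.4956) x3=(1.0965, -0.0839)
step 21: x0=(-0.0623, -0.9410) x1=(-1.8218, -1.3864) x2=(1.4388, -1.5206) x3=(1.1447, -0.0185)
step 22: x0=(-0.0737, -0.9339) x1=(-1.8286, -1.4084) x2=(1.4653, -1.5463) x3=(1.1939, 0.0487)
step 23: x0=(-0.0855, -0.9268) x1=(-1.8359, -1.4306) x2=(1.4924, -1.5727) x3=(1.2439, 0.1175)
step 24: x0=(-0.0975, -0.9197) x1=(-1.8436, -1.4529) x2=(1.5200, -1.5996) x3=(1.2946, 0.1878)
step 25: x0=(-0.1098, -0.9126) x1=(-1.8517, -1.4753) x2=(1.5482, -1.6270) x3=(1.3460, 0.2595)
step 26: x0=(-0.1224, -0.9054) x1=(-1.8602, -1.4978) x2=(1.5769, -1.6550) x3=(1.3980, 0.3324)
step 27: x0=(-0.1351, -0.8982) x1=(-1.8692, -1.5204) x2=(1.6060, -1.6834) x3=(1.4506, 0.4063)
step 28: x0=(-0.1480, -0.8910) x1=(-1.8786, -1.5432) x2=(1.6355, -1.7122) x3=(1.5038, 0.4814)
step 29: x0=(-0.1610, -0.8836) x1=(-1.8883, -1.5661) x2=(1.6655, -1.7414) x3=(1.5576, 0.5573)
step 30: x0=(-0.1741, -0.8762) x1=(-1.8985, -1.5891) x2=(1.6958, -1.7710) x3=(1.6118, 0.6341)
step 31: x0=(-0.1872, -0.8687) x1=(-1.9091, -1.6123) x2=(1.7265, -1.8009) x3=(1.6665, 0.7118)

2.5134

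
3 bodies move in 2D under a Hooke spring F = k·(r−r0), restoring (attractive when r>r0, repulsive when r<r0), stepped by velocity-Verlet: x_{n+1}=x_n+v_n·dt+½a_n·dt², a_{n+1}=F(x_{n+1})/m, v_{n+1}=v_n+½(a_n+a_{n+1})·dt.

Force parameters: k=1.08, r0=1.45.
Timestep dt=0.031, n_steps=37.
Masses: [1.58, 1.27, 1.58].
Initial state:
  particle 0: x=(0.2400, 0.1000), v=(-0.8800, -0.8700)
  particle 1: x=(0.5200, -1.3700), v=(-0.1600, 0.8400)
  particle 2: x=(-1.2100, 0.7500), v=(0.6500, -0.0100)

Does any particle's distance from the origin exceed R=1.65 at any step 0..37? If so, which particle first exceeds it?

step 0: x0=(0.2400, 0.1000) x1=(0.5200, -1.3700) x2=(-1.2100, 0.7500)
step 1: x0=(0.2127, 0.0730) x1=(0.5147, -1.3435) x2=(-1.1895, 0.7493)
step 2: x0=(0.1853, 0.0461) x1=(0.5088, -1.3163) x2=(-1.1685, 0.7480)
step 3: x0=(0.1579, 0.0192) x1=(0.5022, -1.2883) x2=(-1.1469, 0.7461)
step 4: x0=(0.1304, -0.0076) x1=(0.4951, -1.2596) x2=(-1.1248, 0.7435)
step 5: x0=(0.1029, -0.0343) x1=(0.4874, -1.2304) x2=(-1.1023, 0.7403)
step 6: x0=(0.0753, -0.0609) x1=(0.4792, -1.2006) x2=(-1.0793, 0.7366)
step 7: x0=(0.0478, -0.0873) x1=(0.4706, -1.1703) x2=(-1.0559, 0.7324)
step 8: x0=(0.0202, -0.1137) x1=(0.4615, -1.1397) x2=(-1.0321, 0.7277)
step 9: x0=(-0.0074, -0.1398) x1=(0.4520, -1.1086) x2=(-1.0080, 0.7226)
step 10: x0=(-0.0351, -0.1658) x1=(0.4423, -1.0773) x2=(-0.9836, 0.7171)
step 11: x0=(-0.0628, -0.1916) x1=(0.4322, -1.0458) x2=(-0.9589, 0.7112)
step 12: x0=(-0.0906, -0.2172) x1=(0.4220, -1.0141) x2=(-0.9340, 0.7050)
step 13: x0=(-0.1185, -0.2427) x1=(0.4116, -0.9822) x2=(-0.9089, 0.6984)
step 14: x0=(-0.1465, -0.2680) x1=(0.4011, -0.9503) x2=(-0.8835, 0.6917)
step 15: x0=(-0.1747, -0.2931) x1=(0.3906, -0.9183) x2=(-0.8581, 0.6847)
step 16: x0=(-0.2030, -0.3180) x1=(0.3801, -0.8863) x2=(-0.8325, 0.6776)
step 17: x0=(-0.2315, -0.3428) x1=(0.3697, -0.8543) x2=(-0.8067, 0.6704)
step 18: x0=(-0.2602, -0.3675) x1=(0.3595, -0.8224) x2=(-0.7809, 0.6631)
step 19: x0=(-0.2893, -0.3921) x1=(0.3496, -0.7905) x2=(-0.7550, 0.6557)
step 20: x0=(-0.3186, -0.4166) x1=(0.3399, -0.7587) x2=(-0.7290, 0.6483)
step 21: x0=(-0.3483, -0.4412) x1=(0.3306, -0.7270) x2=(-0.7030, 0.6410)
step 22: x0=(-0.3783, -0.4657) x1=(0.3217, -0.6953) x2=(-0.6769, 0.6337)
step 23: x0=(-0.4087, -0.4903) x1=(0.3133, -0.6636) x2=(-0.6508, 0.6264)
step 24: x0=(-0.4396, -0.5149) x1=(0.3053, -0.6320) x2=(-0.6247, 0.6193)
step 25: x0=(-0.4708, -0.5397) x1=(0.2979, -0.6004) x2=(-0.5986, 0.6124)
step 26: x0=(-0.5025, -0.5646) x1=(0.2910, -0.5688) x2=(-0.5724, 0.6056)
step 27: x0=(-0.5346, -0.5898) x1=(0.2846, -0.5372) x2=(-0.5463, 0.5989)
step 28: x0=(-0.5671, -0.6151) x1=(0.2787, -0.5056) x2=(-0.5202, 0.5925)
step 29: x0=(-0.6000, -0.6406) x1=(0.2734, -0.4740) x2=(-0.4941, 0.5863)
step 30: x0=(-0.6333, -0.6664) x1=(0.2686, -0.4424) x2=(-0.4681, 0.5802)
step 31: x0=(-0.6670, -0.6923) x1=(0.2643, -0.4108) x2=(-0.4421, 0.5745)
step 32: x0=(-0.7009, -0.7185) x1=(0.2604, -0.3792) x2=(-0.4162, 0.5689)
step 33: x0=(-0.7351, -0.7448) x1=(0.2571, -0.3478) x2=(-0.3904, 0.5636)
step 34: x0=(-0.7696, -0.7713) x1=(0.2542, -0.3164) x2=(-0.3647, 0.5585)
step 35: x0=(-0.8043, -0.7979) x1=(0.2517, -0.2852) x2=(-0.3391, 0.5537)
step 36: x0=(-0.8392, -0.8246) x1=(0.2496, -0.2542) x2=(-0.3137, 0.5491)
step 37: x0=(-0.8742, -0.8513) x1=(0.2479, -0.2234) x2=(-0.2884, 0.5447)

no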